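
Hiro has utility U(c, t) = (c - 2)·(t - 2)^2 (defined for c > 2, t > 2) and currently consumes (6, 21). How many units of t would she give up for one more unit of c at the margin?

MU_c = (t−2)^2, MU_t = 2·(c−2)·(t−2).
MRS = (1/2)·(t−2)/(c−2).
At (6, 21): MRS = 2.375.
The indifference curve has slope −2.375 at this bundle.

MRS = 2.375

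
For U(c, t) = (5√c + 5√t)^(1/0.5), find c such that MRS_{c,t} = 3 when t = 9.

For CES with ρ = 0.5, MRS = √(t/c).
Setting √(9/c) = 3 gives 9/c = 9 and c = 1.

c = 1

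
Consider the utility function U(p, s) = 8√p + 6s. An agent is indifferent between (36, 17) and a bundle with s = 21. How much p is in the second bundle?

U(36, 17) = 150.
Set U(p, 21) = 150 and solve.
With s = 21: 8√p = 150 − 6·21 = 24, so √p = 3 and p = 9.
Check: U(9, 21) = 150.

p = 9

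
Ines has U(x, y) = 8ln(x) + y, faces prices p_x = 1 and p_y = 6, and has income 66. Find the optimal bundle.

MU_x = 8/x, MU_y = 1.
MRS = 8/x ÷ 1.
Tangency: set MRS = p_x/p_y = 1/6.
MRS depends only on x: 8/x = 1/6 ⇒ x* = 8/(1/6) = 48.
From the budget, 6·y = 66 − 1·48 = 18, so y* = 3.

x* = 48, y* = 3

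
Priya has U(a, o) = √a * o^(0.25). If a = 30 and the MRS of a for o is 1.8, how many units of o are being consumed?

o = 27

MU_a = 0.5·a^(-0.5)·o^(0.25) and MU_o = 0.25·√a·o^(-0.75).
MRS = MU_a/MU_o = (2)·o/a.
Substitute a = 30: MRS = o/15. Setting o/15 = 1.8 gives o = 1.8·15 = 27.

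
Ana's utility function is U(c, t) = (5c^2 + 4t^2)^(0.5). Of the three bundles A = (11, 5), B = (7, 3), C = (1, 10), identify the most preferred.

Bundle A

Evaluate utility at each bundle:
U(A) = 26.552.
U(B) = 16.763.
U(C) = 20.125.
Highest utility is A, so A ≻ C ≻ B.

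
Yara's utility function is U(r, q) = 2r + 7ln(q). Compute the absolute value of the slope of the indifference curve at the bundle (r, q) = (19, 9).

MRS = 18/7

MU_r = 2, MU_q = 7/q.
MRS = 2 ÷ (7/q).
At (19, 9): MRS = 18/7.
The indifference curve has slope −18/7 at this bundle.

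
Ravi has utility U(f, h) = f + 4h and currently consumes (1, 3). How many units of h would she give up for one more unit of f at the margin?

MU_f = 1, MU_h = 4, so MRS = 1/4 = 0.25 at every bundle.
At (1, 3): MRS = 0.25.
So at (1, 3) the consumer would give up 0.25 units of h for one more unit of f.

MRS = 0.25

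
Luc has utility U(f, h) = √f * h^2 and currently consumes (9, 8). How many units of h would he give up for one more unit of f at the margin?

MRS = 2/9

MU_f = 0.5·f^(-0.5)·h^2 and MU_h = 2·√f·h.
MRS = MU_f/MU_h = (0.25)·h/f.
At (9, 8): MRS = 2/9.
That is, one extra unit of f is worth 2/9 units of h at the margin.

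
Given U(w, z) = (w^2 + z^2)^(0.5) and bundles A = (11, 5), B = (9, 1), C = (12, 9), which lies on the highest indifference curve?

Bundle C

Evaluate utility at each bundle:
U(A) = 12.083.
U(B) = 9.055.
U(C) = 15.000.
Highest utility is C, so C ≻ A ≻ B.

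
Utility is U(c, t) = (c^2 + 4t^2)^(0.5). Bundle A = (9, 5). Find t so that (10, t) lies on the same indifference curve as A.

t = 4.5

U depends on (c, t) only through S = c^2 + 4t^2, so equal utility means equal S. At (9, 5): S = 181.
With c = 10: 10^2 = 100, so 4t^2 = 181 − 100 = 81, i.e. t^2 = 20.25.
Hence t = √20.25 = 4.5.
Check: U(10, 4.5) = 13.4536.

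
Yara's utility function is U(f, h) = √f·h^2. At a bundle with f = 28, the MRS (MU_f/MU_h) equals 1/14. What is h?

h = 8

MU_f = 0.5·f^(-0.5)·h^2 and MU_h = 2·√f·h.
MRS = MU_f/MU_h = (0.25)·h/f.
Substitute f = 28: MRS = h/112. Setting h/112 = 1/14 gives h = (1/14)·112 = 8.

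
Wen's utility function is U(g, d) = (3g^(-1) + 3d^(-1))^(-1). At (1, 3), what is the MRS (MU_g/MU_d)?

For CES with ρ = -1, MRS = (d/g)^2.
At (1, 3): MRS = 9.
The indifference curve has slope −9 at this bundle.

MRS = 9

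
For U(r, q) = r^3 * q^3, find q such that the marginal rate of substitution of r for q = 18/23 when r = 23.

q = 18

MU_r = 3·r^2·q^3 and MU_q = 3·r^3·q^2.
MRS = MU_r/MU_q = q/r.
Substitute r = 23: MRS = q/23. Setting q/23 = 18/23 gives q = (18/23)·23 = 18.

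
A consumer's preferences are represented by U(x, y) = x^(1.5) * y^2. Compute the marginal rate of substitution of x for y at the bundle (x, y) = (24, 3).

MRS = 3/32

MU_x = 1.5·√x·y^2 and MU_y = 2·x^(1.5)·y.
MRS = MU_x/MU_y = (0.75)·y/x.
At (24, 3): MRS = 3/32.
The indifference curve has slope −3/32 at this bundle.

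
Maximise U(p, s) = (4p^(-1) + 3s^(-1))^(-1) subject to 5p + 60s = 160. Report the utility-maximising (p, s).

For CES with ρ = -1, MRS = (4/3)·(s/p)^2.
Tangency: set MRS = p_p/p_s = 5/60 = 1/12.
So (s/p)^2 = 1/16; taking the square root, s/p = 0.25, i.e. s = 0.25·p.
Substitute into the budget 5·p + 60·s = 160: 20·p = 160, so p* = 8 and s* = 0.25·8 = 2.

p* = 8, s* = 2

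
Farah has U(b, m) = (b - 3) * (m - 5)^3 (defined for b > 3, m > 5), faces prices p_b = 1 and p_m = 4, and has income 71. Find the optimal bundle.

MU_b = (m−5)^3, MU_m = 3·(b−3)·(m−5)^2.
MRS = (1/3)·(m−5)/(b−3).
Tangency: set MRS = p_b/p_m = 1/4 = 0.25.
So (1/3)·(m − 5)/(b − 3) = 0.25, i.e. (m − 5) = 0.75·(b − 3).
Rewrite the budget in excess-of-subsistence terms: 1·(b − 3) + 4·(m − 5) = 71 − 1·3 − 4·5 = 48.
Substituting, 4·(b − 3) = 48, so b − 3 = 12 and b* = 15.
Then m − 5 = 0.75·12 = 9, so m* = 14.

b* = 15, m* = 14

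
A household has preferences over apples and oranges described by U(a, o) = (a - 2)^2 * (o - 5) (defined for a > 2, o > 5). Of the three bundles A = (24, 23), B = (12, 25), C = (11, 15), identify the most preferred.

Bundle A

Evaluate utility at each bundle:
U(A) = 8712.
U(B) = 2000.
U(C) = 810.
Highest utility is A, so A ≻ B ≻ C.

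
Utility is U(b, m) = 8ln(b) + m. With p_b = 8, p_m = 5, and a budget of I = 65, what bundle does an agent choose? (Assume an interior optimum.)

b* = 5, m* = 5

MU_b = 8/b, MU_m = 1.
MRS = 8/b ÷ 1.
Tangency: set MRS = p_b/p_m = 8/5 = 1.6.
MRS depends only on b: 8/b = 1.6 ⇒ b* = 8/1.6 = 5.
From the budget, 5·m = 65 − 8·5 = 25, so m* = 5.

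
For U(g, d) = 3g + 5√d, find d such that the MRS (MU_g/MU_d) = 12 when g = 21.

MU_g = 3, MU_d = 5/(2√d).
MRS = 3 ÷ (5/(2√d)).
MRS depends only on d: 1.2·√d = 12 ⇒ √d = 12/1.2 = 10 ⇒ d = 100.

d = 100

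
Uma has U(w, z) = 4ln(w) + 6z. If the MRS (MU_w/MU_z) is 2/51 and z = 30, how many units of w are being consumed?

w = 17

MU_w = 4/w, MU_z = 6.
MRS = 4/w ÷ 6.
MRS depends only on w: (2/3)/w = 2/51 ⇒ w = (2/3)/(2/51) = 17.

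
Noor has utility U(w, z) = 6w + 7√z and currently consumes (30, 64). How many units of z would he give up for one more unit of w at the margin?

MU_w = 6, MU_z = 7/(2√z).
MRS = 6 ÷ (7/(2√z)).
At (30, 64): MRS = 96/7.
The indifference curve has slope −96/7 at this bundle.

MRS = 96/7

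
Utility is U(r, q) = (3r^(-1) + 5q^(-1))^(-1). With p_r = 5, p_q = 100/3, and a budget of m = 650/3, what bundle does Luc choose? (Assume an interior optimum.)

r* = 10, q* = 5

For CES with ρ = -1, MRS = (3/5)·(q/r)^2.
Tangency: set MRS = p_r/p_q = 5/(100/3) = 0.15.
So (q/r)^2 = 0.25; taking the square root, q/r = 0.5, i.e. q = 0.5·r.
Substitute into the budget 5·r + (100/3)·q = 650/3: (65/3)·r = 650/3, so r* = 10 and q* = 0.5·10 = 5.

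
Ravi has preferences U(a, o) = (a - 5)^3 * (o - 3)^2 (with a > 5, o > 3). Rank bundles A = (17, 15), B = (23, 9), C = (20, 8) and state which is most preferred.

Bundle A

Evaluate utility at each bundle:
U(A) = 248832.
U(B) = 209952.
U(C) = 84375.
Highest utility is A, so A ≻ B ≻ C.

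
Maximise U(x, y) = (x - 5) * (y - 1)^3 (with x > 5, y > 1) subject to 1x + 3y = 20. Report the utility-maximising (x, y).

x* = 8, y* = 4

MU_x = (y−1)^3, MU_y = 3·(x−5)·(y−1)^2.
MRS = (1/3)·(y−1)/(x−5).
Tangency: set MRS = p_x/p_y = 1/3.
So (1/3)·(y − 1)/(x − 5) = 1/3, i.e. (y − 1) = (x − 5).
Rewrite the budget in excess-of-subsistence terms: 1·(x − 5) + 3·(y − 1) = 20 − 1·5 − 3·1 = 12.
Substituting, 4·(x − 5) = 12, so x − 5 = 3 and x* = 8.
Then y − 1 = 3, so y* = 4.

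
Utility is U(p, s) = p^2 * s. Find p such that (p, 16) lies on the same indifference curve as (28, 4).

U(28, 4) = 3136.
Set U(p, 16) = 3136 and solve.
With s = 16: p^2 = 3136/16 = 196; taking the square root, p = 14.
Check: U(14, 16) = 3136.

p = 14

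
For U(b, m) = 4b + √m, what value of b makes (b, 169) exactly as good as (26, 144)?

U(26, 144) = 116.
Set U(b, 169) = 116 and solve.
With m = 169: √169 = 13, so 4b = 116 − 13 = 103 and b = 25.75.
Check: U(25.75, 169) = 116.

b = 25.75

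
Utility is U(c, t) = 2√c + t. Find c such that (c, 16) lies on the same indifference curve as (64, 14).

U(64, 14) = 30.
Set U(c, 16) = 30 and solve.
With t = 16: 2√c = 30 − 16 = 14, so √c = 7 and c = 49.
Check: U(49, 16) = 30.

c = 49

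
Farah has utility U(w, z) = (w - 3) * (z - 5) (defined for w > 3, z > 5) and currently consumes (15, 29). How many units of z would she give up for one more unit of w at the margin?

MRS = 2

MU_w = (z−5), MU_z = (w−3).
MRS = (z−5)/(w−3).
At (15, 29): MRS = 2.
That is, one extra unit of w is worth 2 units of z at the margin.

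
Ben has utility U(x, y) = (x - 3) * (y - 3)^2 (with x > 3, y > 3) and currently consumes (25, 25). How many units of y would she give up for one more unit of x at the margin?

MU_x = (y−3)^2, MU_y = 2·(x−3)·(y−3).
MRS = (1/2)·(y−3)/(x−3).
At (25, 25): MRS = 0.5.
That is, one extra unit of x is worth 0.5 units of y at the margin.

MRS = 0.5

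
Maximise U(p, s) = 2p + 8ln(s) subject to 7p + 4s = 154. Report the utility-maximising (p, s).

p* = 18, s* = 7

MU_p = 2, MU_s = 8/s.
MRS = 2 ÷ (8/s).
Tangency: set MRS = p_p/p_s = 7/4 = 1.75.
MRS depends only on s: 0.25·s = 1.75 ⇒ s* = 1.75/0.25 = 7.
From the budget, 7·p = 154 − 4·7 = 126, so p* = 18.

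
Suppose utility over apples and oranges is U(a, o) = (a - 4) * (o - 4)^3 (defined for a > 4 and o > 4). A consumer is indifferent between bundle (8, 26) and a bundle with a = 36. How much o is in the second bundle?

U(8, 26) = 42592.
Set U(36, o) = 42592 and solve.
With a = 36: (36 − 4) = 32, so (o − 4)^3 = 42592/32 = 1331.
Taking the cube root (with o > 4): o − 4 = 11, so o = 15.
Check: U(36, 15) = 42592.

o = 15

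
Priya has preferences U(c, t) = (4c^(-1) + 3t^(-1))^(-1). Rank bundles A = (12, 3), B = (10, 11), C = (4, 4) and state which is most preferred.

Bundle B

Evaluate utility at each bundle:
U(A) = 0.750.
U(B) = 1.486.
U(C) = 0.571.
Highest utility is B, so B ≻ A ≻ C.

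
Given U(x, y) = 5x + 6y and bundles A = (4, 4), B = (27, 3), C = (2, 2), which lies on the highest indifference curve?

Evaluate utility at each bundle:
U(A) = 44.
U(B) = 153.
U(C) = 22.
Highest utility is B, so B ≻ A ≻ C.

Bundle B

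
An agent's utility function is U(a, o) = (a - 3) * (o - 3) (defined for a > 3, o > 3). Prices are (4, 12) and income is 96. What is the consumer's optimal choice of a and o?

MU_a = (o−3), MU_o = (a−3).
MRS = (o−3)/(a−3).
Tangency: set MRS = p_a/p_o = 4/12 = 1/3.
So (o − 3)/(a − 3) = 1/3, i.e. (o − 3) = (1/3)·(a − 3).
Rewrite the budget in excess-of-subsistence terms: 4·(a − 3) + 12·(o − 3) = 96 − 4·3 − 12·3 = 48.
Substituting, 8·(a − 3) = 48, so a − 3 = 6 and a* = 9.
Then o − 3 = (1/3)·6 = 2, so o* = 5.

a* = 9, o* = 5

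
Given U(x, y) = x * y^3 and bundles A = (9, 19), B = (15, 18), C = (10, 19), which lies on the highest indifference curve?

Bundle B

Evaluate utility at each bundle:
U(A) = 61731.
U(B) = 87480.
U(C) = 68590.
Highest utility is B, so B ≻ C ≻ A.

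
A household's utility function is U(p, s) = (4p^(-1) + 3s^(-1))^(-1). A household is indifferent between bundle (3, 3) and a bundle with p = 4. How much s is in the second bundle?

s = 2.25

U depends on (p, s) only through S = 4p^(-1) + 3s^(-1), so equal utility means equal S. At (3, 3): S = 7/3.
With p = 4: 4·4^(-1) = 1, so 3s^(-1) = 7/3 − 1 = 4/3, i.e. s^(-1) = 4/9.
Hence s = 1/(4/9) = 2.25.
Check: U(4, 2.25) = 0.4286.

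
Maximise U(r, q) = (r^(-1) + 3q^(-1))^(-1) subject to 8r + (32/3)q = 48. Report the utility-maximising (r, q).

For CES with ρ = -1, MRS = (1/3)·(q/r)^2.
Tangency: set MRS = p_r/p_q = 8/(32/3) = 0.75.
So (q/r)^2 = 2.25; taking the square root, q/r = 1.5, i.e. q = 1.5·r.
Substitute into the budget 8·r + (32/3)·q = 48: 24·r = 48, so r* = 2 and q* = 1.5·2 = 3.

r* = 2, q* = 3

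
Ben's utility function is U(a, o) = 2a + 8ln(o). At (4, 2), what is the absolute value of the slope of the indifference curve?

MU_a = 2, MU_o = 8/o.
MRS = 2 ÷ (8/o).
At (4, 2): MRS = 0.5.
The indifference curve has slope −0.5 at this bundle.

MRS = 0.5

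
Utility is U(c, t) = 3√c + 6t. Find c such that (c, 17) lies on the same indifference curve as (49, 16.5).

U(49, 16.5) = 120.
Set U(c, 17) = 120 and solve.
With t = 17: 3√c = 120 − 6·17 = 18, so √c = 6 and c = 36.
Check: U(36, 17) = 120.

c = 36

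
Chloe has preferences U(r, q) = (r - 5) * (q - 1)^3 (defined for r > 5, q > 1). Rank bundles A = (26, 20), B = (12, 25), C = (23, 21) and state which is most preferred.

Evaluate utility at each bundle:
U(A) = 144039.
U(B) = 96768.
U(C) = 144000.
Highest utility is A, so A ≻ C ≻ B.

Bundle A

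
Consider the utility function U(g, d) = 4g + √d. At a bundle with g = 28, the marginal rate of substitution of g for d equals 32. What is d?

d = 16

MU_g = 4, MU_d = 1/(2√d).
MRS = 4 ÷ (1/(2√d)).
MRS depends only on d: 8·√d = 32 ⇒ √d = 32/8 = 4 ⇒ d = 16.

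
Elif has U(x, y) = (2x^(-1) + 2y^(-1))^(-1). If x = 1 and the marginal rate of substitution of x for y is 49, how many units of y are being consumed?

For CES with ρ = -1, MRS = (y/x)^2.
Setting (y/1)^2 = 49 gives y/1 = 7 and y = 7.

y = 7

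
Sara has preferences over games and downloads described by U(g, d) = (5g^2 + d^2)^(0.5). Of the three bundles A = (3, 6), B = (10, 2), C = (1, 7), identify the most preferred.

Bundle B

Evaluate utility at each bundle:
U(A) = 9.000.
U(B) = 22.450.
U(C) = 7.348.
Highest utility is B, so B ≻ A ≻ C.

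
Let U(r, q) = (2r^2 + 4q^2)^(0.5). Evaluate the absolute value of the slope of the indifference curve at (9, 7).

For CES with ρ = 2, MRS = (2/4)·(q/r)^(-1).
At (9, 7): MRS = 9/14.
That is, one extra unit of r is worth 9/14 units of q at the margin.

MRS = 9/14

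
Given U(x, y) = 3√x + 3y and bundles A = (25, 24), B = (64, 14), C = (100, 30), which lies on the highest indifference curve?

Evaluate utility at each bundle:
U(A) = 87.000.
U(B) = 66.000.
U(C) = 120.000.
Highest utility is C, so C ≻ A ≻ B.

Bundle C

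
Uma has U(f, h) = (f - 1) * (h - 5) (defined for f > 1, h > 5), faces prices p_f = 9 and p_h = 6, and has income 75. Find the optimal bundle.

MU_f = (h−5), MU_h = (f−1).
MRS = (h−5)/(f−1).
Tangency: set MRS = p_f/p_h = 9/6 = 1.5.
So (h − 5)/(f − 1) = 1.5, i.e. (h − 5) = 1.5·(f − 1).
Rewrite the budget in excess-of-subsistence terms: 9·(f − 1) + 6·(h − 5) = 75 − 9·1 − 6·5 = 36.
Substituting, 18·(f − 1) = 36, so f − 1 = 2 and f* = 3.
Then h − 5 = 1.5·2 = 3, so h* = 8.

f* = 3, h* = 8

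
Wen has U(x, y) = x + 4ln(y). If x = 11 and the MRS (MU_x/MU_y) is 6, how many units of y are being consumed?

y = 24

MU_x = 1, MU_y = 4/y.
MRS = 1 ÷ (4/y).
MRS depends only on y: 0.25·y = 6 ⇒ y = 6/0.25 = 24.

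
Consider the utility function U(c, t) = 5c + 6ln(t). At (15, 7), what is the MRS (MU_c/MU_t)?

MRS = 35/6

MU_c = 5, MU_t = 6/t.
MRS = 5 ÷ (6/t).
At (15, 7): MRS = 35/6.
The indifference curve has slope −35/6 at this bundle.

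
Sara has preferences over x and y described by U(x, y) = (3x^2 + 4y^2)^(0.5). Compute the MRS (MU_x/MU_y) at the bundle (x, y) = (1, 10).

For CES with ρ = 2, MRS = (3/4)·(y/x)^(-1).
At (1, 10): MRS = 3/40.
That is, one extra unit of x is worth 3/40 units of y at the margin.

MRS = 3/40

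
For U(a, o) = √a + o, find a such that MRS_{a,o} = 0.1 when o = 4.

MU_a = 1/(2√a), MU_o = 1.
MRS = 1/(2√a) ÷ 1.
MRS depends only on a: 0.5/√a = 0.1 ⇒ √a = 0.5/0.1 = 5 ⇒ a = 25.

a = 25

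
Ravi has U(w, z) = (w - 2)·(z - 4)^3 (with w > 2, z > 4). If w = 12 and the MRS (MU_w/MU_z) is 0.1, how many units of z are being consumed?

MU_w = (z−4)^3, MU_z = 3·(w−2)·(z−4)^2.
MRS = (1/3)·(z−4)/(w−2).
Substitute w = 12: MRS = (z − 4)/30. Setting this equal to 0.1 gives z − 4 = 0.1·30 = 3, so z = 7.

z = 7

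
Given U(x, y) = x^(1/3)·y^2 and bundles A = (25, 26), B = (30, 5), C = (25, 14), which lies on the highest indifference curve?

Bundle A

Evaluate utility at each bundle:
U(A) = 1976.636.
U(B) = 77.681.
U(C) = 573.107.
Highest utility is A, so A ≻ C ≻ B.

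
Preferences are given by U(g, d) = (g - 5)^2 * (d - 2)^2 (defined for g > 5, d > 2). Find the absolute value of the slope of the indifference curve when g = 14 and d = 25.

MU_g = 2·(g−5)·(d−2)^2, MU_d = 2·(g−5)^2·(d−2).
MRS = (d−2)/(g−5).
At (14, 25): MRS = 23/9.
The indifference curve has slope −23/9 at this bundle.

MRS = 23/9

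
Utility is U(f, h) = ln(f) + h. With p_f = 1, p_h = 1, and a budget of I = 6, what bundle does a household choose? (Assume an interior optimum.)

MU_f = 1/f, MU_h = 1.
MRS = 1/f ÷ 1.
Tangency: set MRS = p_f/p_h = 1/1 = 1.
MRS depends only on f: 1/f = 1 ⇒ f* = 1/1 = 1.
From the budget, 1·h = 6 − 1·1 = 5, so h* = 5.

f* = 1, h* = 5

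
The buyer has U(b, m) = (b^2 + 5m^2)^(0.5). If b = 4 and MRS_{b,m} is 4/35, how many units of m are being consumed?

m = 7

For CES with ρ = 2, MRS = (1/5)·(m/b)^(-1).
Setting (1/5)·(m/4)^(-1) = 4/35 gives (m/4)^(-1) = 4/7, so m/4 = 1.75 and m = 7.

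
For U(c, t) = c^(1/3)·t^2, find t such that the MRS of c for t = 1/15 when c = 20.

t = 8

MU_c = 1/3·c^(-2/3)·t^2 and MU_t = 2·c^(1/3)·t.
MRS = MU_c/MU_t = (1/6)·t/c.
Substitute c = 20: MRS = t/120. Setting t/120 = 1/15 gives t = (1/15)·120 = 8.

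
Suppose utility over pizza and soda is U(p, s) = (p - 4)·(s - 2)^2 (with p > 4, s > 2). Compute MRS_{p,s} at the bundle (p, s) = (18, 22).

MRS = 5/7

MU_p = (s−2)^2, MU_s = 2·(p−4)·(s−2).
MRS = (1/2)·(s−2)/(p−4).
At (18, 22): MRS = 5/7.
That is, one extra unit of p is worth 5/7 units of s at the margin.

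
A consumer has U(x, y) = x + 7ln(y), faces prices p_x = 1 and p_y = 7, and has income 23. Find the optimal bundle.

MU_x = 1, MU_y = 7/y.
MRS = 1 ÷ (7/y).
Tangency: set MRS = p_x/p_y = 1/7.
MRS depends only on y: (1/7)·y = 1/7 ⇒ y* = (1/7)/(1/7) = 1.
From the budget, 1·x = 23 − 7·1 = 16, so x* = 16.

x* = 16, y* = 1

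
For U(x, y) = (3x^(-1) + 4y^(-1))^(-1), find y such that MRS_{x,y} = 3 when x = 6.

y = 12

For CES with ρ = -1, MRS = (3/4)·(y/x)^2.
Setting (3/4)·(y/6)^2 = 3 gives (y/6)^2 = 4, so y/6 = 2 and y = 12.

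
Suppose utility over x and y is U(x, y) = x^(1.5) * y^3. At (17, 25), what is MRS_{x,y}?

MU_x = 1.5·√x·y^3 and MU_y = 3·x^(1.5)·y^2.
MRS = MU_x/MU_y = (0.5)·y/x.
At (17, 25): MRS = 25/34.
The indifference curve has slope −25/34 at this bundle.

MRS = 25/34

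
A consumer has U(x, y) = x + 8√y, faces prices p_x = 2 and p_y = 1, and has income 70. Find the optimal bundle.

MU_x = 1, MU_y = 8/(2√y).
MRS = 1 ÷ (8/(2√y)).
Tangency: set MRS = p_x/p_y = 2/1 = 2.
MRS depends only on y: 0.25·√y = 2 ⇒ √y = 2/0.25 = 8 ⇒ y* = 64.
From the budget, 2·x = 70 − 1·64 = 6, so x* = 3.

x* = 3, y* = 64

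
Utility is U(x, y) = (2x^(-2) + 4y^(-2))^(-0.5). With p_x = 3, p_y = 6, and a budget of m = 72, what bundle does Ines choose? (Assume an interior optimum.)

For CES with ρ = -2, MRS = (2/4)·(y/x)^3.
Tangency: set MRS = p_x/p_y = 3/6 = 0.5.
So (y/x)^3 = 1; taking the cube root, y/x = 1, i.e. y = x.
Substitute into the budget 3·x + 6·y = 72: 9·x = 72, so x* = 8 and y* = 8.

x* = 8, y* = 8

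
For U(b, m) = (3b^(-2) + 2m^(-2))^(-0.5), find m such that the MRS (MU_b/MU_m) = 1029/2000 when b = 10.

m = 7

For CES with ρ = -2, MRS = (3/2)·(m/b)^3.
Setting (3/2)·(m/10)^3 = 1029/2000 gives (m/10)^3 = 343/1000, so m/10 = 0.7 and m = 7.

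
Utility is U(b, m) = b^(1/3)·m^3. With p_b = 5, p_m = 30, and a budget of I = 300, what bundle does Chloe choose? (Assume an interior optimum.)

MU_b = 1/3·b^(-2/3)·m^3 and MU_m = 3·b^(1/3)·m^2.
MRS = MU_b/MU_m = (1/9)·m/b.
Tangency: set MRS = p_b/p_m = 5/30 = 1/6.
So (1/9)·m/b = 1/6, i.e. m = 1.5·b.
Substitute into the budget 5·b + 30·m = 300: 50·b = 300, so b* = 6.
Then m* = 1.5·6 = 9.

b* = 6, m* = 9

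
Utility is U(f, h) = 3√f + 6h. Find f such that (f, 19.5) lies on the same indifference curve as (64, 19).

U(64, 19) = 138.
Set U(f, 19.5) = 138 and solve.
With h = 19.5: 3√f = 138 − 6·19.5 = 21, so √f = 7 and f = 49.
Check: U(49, 19.5) = 138.

f = 49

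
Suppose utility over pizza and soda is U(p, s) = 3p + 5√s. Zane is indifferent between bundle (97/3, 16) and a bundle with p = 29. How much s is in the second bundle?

U(97/3, 16) = 117.
Set U(29, s) = 117 and solve.
With p = 29: 5√s = 117 − 3·29 = 30, so √s = 6 and s = 36.
Check: U(29, 36) = 117.

s = 36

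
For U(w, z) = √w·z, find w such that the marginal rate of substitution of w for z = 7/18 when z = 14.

MU_w = 0.5·w^(-0.5)·z and MU_z = √w.
MRS = MU_w/MU_z = (0.5)·z/w.
Substitute z = 14: MRS = 7/w. Setting 7/w = 7/18 gives w = 7/(7/18) = 18.

w = 18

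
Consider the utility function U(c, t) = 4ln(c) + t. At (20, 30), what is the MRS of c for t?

MU_c = 4/c, MU_t = 1.
MRS = 4/c ÷ 1.
At (20, 30): MRS = 0.2.
So at (20, 30) the consumer would give up 0.2 units of t for one more unit of c.

MRS = 0.2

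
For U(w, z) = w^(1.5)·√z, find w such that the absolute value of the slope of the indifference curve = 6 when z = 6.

MU_w = 1.5·√w·√z and MU_z = 0.5·w^(1.5)·z^(-0.5).
MRS = MU_w/MU_z = (3)·z/w.
Substitute z = 6: MRS = 18/w. Setting 18/w = 6 gives w = 18/6 = 3.

w = 3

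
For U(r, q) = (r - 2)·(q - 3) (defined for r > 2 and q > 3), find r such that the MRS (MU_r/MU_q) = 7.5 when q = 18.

r = 4

MU_r = (q−3), MU_q = (r−2).
MRS = (q−3)/(r−2).
Substitute q = 18: MRS = 15/(r − 2). Setting this equal to 7.5 gives r − 2 = 15/7.5 = 2, so r = 4.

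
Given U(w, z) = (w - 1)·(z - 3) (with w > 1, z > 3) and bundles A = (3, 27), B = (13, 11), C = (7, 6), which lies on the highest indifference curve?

Evaluate utility at each bundle:
U(A) = 48.
U(B) = 96.
U(C) = 18.
Highest utility is B, so B ≻ A ≻ C.

Bundle B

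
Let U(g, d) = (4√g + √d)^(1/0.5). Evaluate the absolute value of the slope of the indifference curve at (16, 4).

MRS = 2

For CES with ρ = 0.5, MRS = (4/1)·√(d/g).
At (16, 4): MRS = 2.
So at (16, 4) the consumer would give up 2 units of d for one more unit of g.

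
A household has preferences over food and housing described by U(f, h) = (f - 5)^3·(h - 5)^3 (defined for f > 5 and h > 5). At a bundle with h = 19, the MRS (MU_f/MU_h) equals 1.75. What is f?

MU_f = 3·(f−5)^2·(h−5)^3, MU_h = 3·(f−5)^3·(h−5)^2.
MRS = (h−5)/(f−5).
Substitute h = 19: MRS = 14/(f − 5). Setting this equal to 1.75 gives f − 5 = 14/1.75 = 8, so f = 13.

f = 13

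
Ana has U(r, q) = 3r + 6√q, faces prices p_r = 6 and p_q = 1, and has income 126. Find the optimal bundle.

MU_r = 3, MU_q = 6/(2√q).
MRS = 3 ÷ (6/(2√q)).
Tangency: set MRS = p_r/p_q = 6/1 = 6.
MRS depends only on q: √q = 6 ⇒ √q = 6 ⇒ q* = 36.
From the budget, 6·r = 126 − 1·36 = 90, so r* = 15.

r* = 15, q* = 36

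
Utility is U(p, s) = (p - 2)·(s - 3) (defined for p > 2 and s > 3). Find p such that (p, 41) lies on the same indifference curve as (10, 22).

U(10, 22) = 152.
Set U(p, 41) = 152 and solve.
With s = 41: (41 − 3) = 38, so (p − 2) = 152/38 = 4.
So p = 2 + 4 = 6.
Check: U(6, 41) = 152.

p = 6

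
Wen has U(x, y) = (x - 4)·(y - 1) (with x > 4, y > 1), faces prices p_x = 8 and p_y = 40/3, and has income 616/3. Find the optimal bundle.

x* = 14, y* = 7

MU_x = (y−1), MU_y = (x−4).
MRS = (y−1)/(x−4).
Tangency: set MRS = p_x/p_y = 8/(40/3) = 0.6.
So (y − 1)/(x − 4) = 0.6, i.e. (y − 1) = 0.6·(x − 4).
Rewrite the budget in excess-of-subsistence terms: 8·(x − 4) + (40/3)·(y − 1) = 616/3 − 8·4 − (40/3)·1 = 160.
Substituting, 16·(x − 4) = 160, so x − 4 = 10 and x* = 14.
Then y − 1 = 0.6·10 = 6, so y* = 7.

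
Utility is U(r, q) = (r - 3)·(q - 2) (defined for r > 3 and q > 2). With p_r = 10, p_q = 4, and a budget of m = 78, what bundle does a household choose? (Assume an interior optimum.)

r* = 5, q* = 7

MU_r = (q−2), MU_q = (r−3).
MRS = (q−2)/(r−3).
Tangency: set MRS = p_r/p_q = 10/4 = 2.5.
So (q − 2)/(r − 3) = 2.5, i.e. (q − 2) = 2.5·(r − 3).
Rewrite the budget in excess-of-subsistence terms: 10·(r − 3) + 4·(q − 2) = 78 − 10·3 − 4·2 = 40.
Substituting, 20·(r − 3) = 40, so r − 3 = 2 and r* = 5.
Then q − 2 = 2.5·2 = 5, so q* = 7.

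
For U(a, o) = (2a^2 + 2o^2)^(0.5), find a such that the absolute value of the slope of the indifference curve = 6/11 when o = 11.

a = 6

For CES with ρ = 2, MRS = (o/a)^(-1).
Setting (11/a)^(-1) = 6/11 gives 11/a = 11/6 and a = 6.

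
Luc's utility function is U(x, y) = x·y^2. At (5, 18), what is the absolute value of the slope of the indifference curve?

MU_x = y^2 and MU_y = 2·x·y.
MRS = MU_x/MU_y = (1/2)·y/x.
At (5, 18): MRS = 1.8.
So at (5, 18) the consumer would give up 1.8 units of y for one more unit of x.

MRS = 1.8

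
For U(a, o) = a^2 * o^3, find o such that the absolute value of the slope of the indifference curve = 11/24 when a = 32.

MU_a = 2·a·o^3 and MU_o = 3·a^2·o^2.
MRS = MU_a/MU_o = (2/3)·o/a.
Substitute a = 32: MRS = o/48. Setting o/48 = 11/24 gives o = (11/24)·48 = 22.

o = 22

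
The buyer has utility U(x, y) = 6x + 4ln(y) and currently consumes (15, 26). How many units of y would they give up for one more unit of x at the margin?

MU_x = 6, MU_y = 4/y.
MRS = 6 ÷ (4/y).
At (15, 26): MRS = 39.
That is, one extra unit of x is worth 39 units of y at the margin.

MRS = 39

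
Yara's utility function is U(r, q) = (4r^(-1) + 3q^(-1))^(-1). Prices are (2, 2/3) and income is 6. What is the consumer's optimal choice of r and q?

For CES with ρ = -1, MRS = (4/3)·(q/r)^2.
Tangency: set MRS = p_r/p_q = 2/(2/3) = 3.
So (q/r)^2 = 2.25; taking the square root, q/r = 1.5, i.e. q = 1.5·r.
Substitute into the budget 2·r + (2/3)·q = 6: 3·r = 6, so r* = 2 and q* = 1.5·2 = 3.

r* = 2, q* = 3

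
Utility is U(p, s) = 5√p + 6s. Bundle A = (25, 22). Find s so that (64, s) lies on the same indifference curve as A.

s = 19.5

U(25, 22) = 157.
Set U(64, s) = 157 and solve.
With p = 64: √64 = 8, so 6s = 157 − 5·8 = 117 and s = 19.5.
Check: U(64, 19.5) = 157.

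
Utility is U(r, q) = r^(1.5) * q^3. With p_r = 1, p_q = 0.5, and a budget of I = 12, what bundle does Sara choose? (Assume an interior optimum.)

r* = 4, q* = 16

MU_r = 1.5·√r·q^3 and MU_q = 3·r^(1.5)·q^2.
MRS = MU_r/MU_q = (0.5)·q/r.
Tangency: set MRS = p_r/p_q = 1/0.5 = 2.
So (0.5)·q/r = 2, i.e. q = 4·r.
Substitute into the budget 1·r + 0.5·q = 12: 3·r = 12, so r* = 4.
Then q* = 4·4 = 16.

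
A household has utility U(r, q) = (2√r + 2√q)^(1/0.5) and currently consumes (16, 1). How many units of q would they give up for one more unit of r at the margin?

MRS = 0.25

For CES with ρ = 0.5, MRS = √(q/r).
At (16, 1): MRS = 0.25.
The indifference curve has slope −0.25 at this bundle.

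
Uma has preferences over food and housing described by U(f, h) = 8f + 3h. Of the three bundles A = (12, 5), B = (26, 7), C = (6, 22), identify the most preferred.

Evaluate utility at each bundle:
U(A) = 111.
U(B) = 229.
U(C) = 114.
Highest utility is B, so B ≻ C ≻ A.

Bundle B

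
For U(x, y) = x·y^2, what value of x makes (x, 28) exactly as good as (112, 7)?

U(112, 7) = 5488.
Set U(x, 28) = 5488 and solve.
With y = 28: 28^2 = 784, so x = 5488/784 = 7.
Check: U(7, 28) = 5488.

x = 7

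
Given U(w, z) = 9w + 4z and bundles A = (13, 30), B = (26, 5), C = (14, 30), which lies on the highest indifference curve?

Bundle B

Evaluate utility at each bundle:
U(A) = 237.
U(B) = 254.
U(C) = 246.
Highest utility is B, so B ≻ C ≻ A.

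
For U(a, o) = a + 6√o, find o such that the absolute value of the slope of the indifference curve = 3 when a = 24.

MU_a = 1, MU_o = 6/(2√o).
MRS = 1 ÷ (6/(2√o)).
MRS depends only on o: (1/3)·√o = 3 ⇒ √o = 3/(1/3) = 9 ⇒ o = 81.

o = 81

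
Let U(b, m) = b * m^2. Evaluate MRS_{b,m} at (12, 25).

MRS = 25/24

MU_b = m^2 and MU_m = 2·b·m.
MRS = MU_b/MU_m = (1/2)·m/b.
At (12, 25): MRS = 25/24.
That is, one extra unit of b is worth 25/24 units of m at the margin.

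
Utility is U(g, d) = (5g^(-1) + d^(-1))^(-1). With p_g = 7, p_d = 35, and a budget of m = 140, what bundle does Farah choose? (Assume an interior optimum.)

g* = 10, d* = 2

For CES with ρ = -1, MRS = (5/1)·(d/g)^2.
Tangency: set MRS = p_g/p_d = 7/35 = 0.2.
So (d/g)^2 = 1/25; taking the square root, d/g = 0.2, i.e. d = 0.2·g.
Substitute into the budget 7·g + 35·d = 140: 14·g = 140, so g* = 10 and d* = 0.2·10 = 2.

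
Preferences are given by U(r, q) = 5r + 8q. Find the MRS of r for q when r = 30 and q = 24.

MU_r = 5, MU_q = 8, so MRS = 5/8 = 0.625 at every bundle.
At (30, 24): MRS = 0.625.
That is, one extra unit of r is worth 0.625 units of q at the margin.

MRS = 0.625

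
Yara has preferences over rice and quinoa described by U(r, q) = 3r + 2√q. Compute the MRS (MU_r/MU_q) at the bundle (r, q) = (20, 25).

MRS = 15

MU_r = 3, MU_q = 2/(2√q).
MRS = 3 ÷ (2/(2√q)).
At (20, 25): MRS = 15.
That is, one extra unit of r is worth 15 units of q at the margin.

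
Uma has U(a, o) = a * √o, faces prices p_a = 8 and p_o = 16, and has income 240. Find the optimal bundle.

a* = 20, o* = 5

MU_a = √o and MU_o = 0.5·a·o^(-0.5).
MRS = MU_a/MU_o = (2)·o/a.
Tangency: set MRS = p_a/p_o = 8/16 = 0.5.
So (2)·o/a = 0.5, i.e. o = 0.25·a.
Substitute into the budget 8·a + 16·o = 240: 12·a = 240, so a* = 20.
Then o* = 0.25·20 = 5.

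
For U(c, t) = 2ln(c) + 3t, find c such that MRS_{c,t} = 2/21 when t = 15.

c = 7

MU_c = 2/c, MU_t = 3.
MRS = 2/c ÷ 3.
MRS depends only on c: (2/3)/c = 2/21 ⇒ c = (2/3)/(2/21) = 7.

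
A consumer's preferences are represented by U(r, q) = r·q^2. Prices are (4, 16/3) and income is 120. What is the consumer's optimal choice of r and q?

MU_r = q^2 and MU_q = 2·r·q.
MRS = MU_r/MU_q = (1/2)·q/r.
Tangency: set MRS = p_r/p_q = 4/(16/3) = 0.75.
So (1/2)·q/r = 0.75, i.e. q = 1.5·r.
Substitute into the budget 4·r + (16/3)·q = 120: 12·r = 120, so r* = 10.
Then q* = 1.5·10 = 15.

r* = 10, q* = 15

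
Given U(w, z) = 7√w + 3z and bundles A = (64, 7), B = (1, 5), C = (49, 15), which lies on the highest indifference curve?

Evaluate utility at each bundle:
U(A) = 77.000.
U(B) = 22.000.
U(C) = 94.000.
Highest utility is C, so C ≻ A ≻ B.

Bundle C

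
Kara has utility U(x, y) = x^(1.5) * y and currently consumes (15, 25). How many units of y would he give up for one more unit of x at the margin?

MU_x = 1.5·√x·y and MU_y = x^(1.5).
MRS = MU_x/MU_y = (1.5)·y/x.
At (15, 25): MRS = 2.5.
That is, one extra unit of x is worth 2.5 units of y at the margin.

MRS = 2.5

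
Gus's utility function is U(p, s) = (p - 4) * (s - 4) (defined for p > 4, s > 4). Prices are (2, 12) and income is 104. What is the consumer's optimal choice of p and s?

p* = 16, s* = 6

MU_p = (s−4), MU_s = (p−4).
MRS = (s−4)/(p−4).
Tangency: set MRS = p_p/p_s = 2/12 = 1/6.
So (s − 4)/(p − 4) = 1/6, i.e. (s − 4) = (1/6)·(p − 4).
Rewrite the budget in excess-of-subsistence terms: 2·(p − 4) + 12·(s − 4) = 104 − 2·4 − 12·4 = 48.
Substituting, 4·(p − 4) = 48, so p − 4 = 12 and p* = 16.
Then s − 4 = (1/6)·12 = 2, so s* = 6.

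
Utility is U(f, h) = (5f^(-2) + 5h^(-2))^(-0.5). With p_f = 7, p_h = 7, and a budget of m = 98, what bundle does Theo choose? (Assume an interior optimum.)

For CES with ρ = -2, MRS = (h/f)^3.
Tangency: set MRS = p_f/p_h = 7/7 = 1.
So (h/f)^3 = 1; taking the cube root, h/f = 1, i.e. h = f.
Substitute into the budget 7·f + 7·h = 98: 14·f = 98, so f* = 7 and h* = 7.

f* = 7, h* = 7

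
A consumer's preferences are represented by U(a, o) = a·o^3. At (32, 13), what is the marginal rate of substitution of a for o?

MRS = 13/96

MU_a = o^3 and MU_o = 3·a·o^2.
MRS = MU_a/MU_o = (1/3)·o/a.
At (32, 13): MRS = 13/96.
So at (32, 13) the consumer would give up 13/96 units of o for one more unit of a.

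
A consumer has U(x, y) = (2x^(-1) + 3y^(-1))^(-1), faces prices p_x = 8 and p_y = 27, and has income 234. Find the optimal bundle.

x* = 9, y* = 6

For CES with ρ = -1, MRS = (2/3)·(y/x)^2.
Tangency: set MRS = p_x/p_y = 8/27.
So (y/x)^2 = 4/9; taking the square root, y/x = 2/3, i.e. y = (2/3)·x.
Substitute into the budget 8·x + 27·y = 234: 26·x = 234, so x* = 9 and y* = (2/3)·9 = 6.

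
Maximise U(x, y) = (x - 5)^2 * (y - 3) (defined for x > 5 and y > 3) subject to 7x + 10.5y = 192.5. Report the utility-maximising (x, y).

MU_x = 2·(x−5)·(y−3), MU_y = (x−5)^2.
MRS = (2/1)·(y−3)/(x−5).
Tangency: set MRS = p_x/p_y = 7/10.5 = 2/3.
So (2/1)·(y − 3)/(x − 5) = 2/3, i.e. (y − 3) = (1/3)·(x − 5).
Rewrite the budget in excess-of-subsistence terms: 7·(x − 5) + 10.5·(y − 3) = 192.5 − 7·5 − 10.5·3 = 126.
Substituting, 10.5·(x − 5) = 126, so x − 5 = 12 and x* = 17.
Then y − 3 = (1/3)·12 = 4, so y* = 7.

x* = 17, y* = 7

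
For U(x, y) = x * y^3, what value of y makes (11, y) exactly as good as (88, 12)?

U(88, 12) = 152064.
Set U(11, y) = 152064 and solve.
With x = 11: y^3 = 152064/11 = 13824; taking the cube root, y = 24.
Check: U(11, 24) = 152064.

y = 24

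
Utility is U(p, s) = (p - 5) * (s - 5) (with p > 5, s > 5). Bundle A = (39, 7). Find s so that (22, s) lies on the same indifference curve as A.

s = 9

U(39, 7) = 68.
Set U(22, s) = 68 and solve.
With p = 22: (22 − 5) = 17, so (s − 5) = 68/17 = 4.
So s = 5 + 4 = 9.
Check: U(22, 9) = 68.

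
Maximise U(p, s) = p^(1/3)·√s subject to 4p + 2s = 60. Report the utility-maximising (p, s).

MU_p = 1/3·p^(-2/3)·√s and MU_s = 0.5·p^(1/3)·s^(-0.5).
MRS = MU_p/MU_s = (2/3)·s/p.
Tangency: set MRS = p_p/p_s = 4/2 = 2.
So (2/3)·s/p = 2, i.e. s = 3·p.
Substitute into the budget 4·p + 2·s = 60: 10·p = 60, so p* = 6.
Then s* = 3·6 = 18.

p* = 6, s* = 18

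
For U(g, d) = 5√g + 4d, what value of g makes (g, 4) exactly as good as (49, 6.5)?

U(49, 6.5) = 61.
Set U(g, 4) = 61 and solve.
With d = 4: 5√g = 61 − 4·4 = 45, so √g = 9 and g = 81.
Check: U(81, 4) = 61.

g = 81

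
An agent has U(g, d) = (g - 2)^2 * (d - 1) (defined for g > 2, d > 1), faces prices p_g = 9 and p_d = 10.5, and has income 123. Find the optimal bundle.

g* = 9, d* = 4

MU_g = 2·(g−2)·(d−1), MU_d = (g−2)^2.
MRS = (2/1)·(d−1)/(g−2).
Tangency: set MRS = p_g/p_d = 9/10.5 = 6/7.
So (2/1)·(d − 1)/(g − 2) = 6/7, i.e. (d − 1) = (3/7)·(g − 2).
Rewrite the budget in excess-of-subsistence terms: 9·(g − 2) + 10.5·(d − 1) = 123 − 9·2 − 10.5·1 = 94.5.
Substituting, 13.5·(g − 2) = 94.5, so g − 2 = 7 and g* = 9.
Then d − 1 = (3/7)·7 = 3, so d* = 4.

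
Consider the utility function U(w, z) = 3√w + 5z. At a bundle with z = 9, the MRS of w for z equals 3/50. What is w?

MU_w = 3/(2√w), MU_z = 5.
MRS = 3/(2√w) ÷ 5.
MRS depends only on w: 0.3/√w = 3/50 ⇒ √w = 0.3/(3/50) = 5 ⇒ w = 25.

w = 25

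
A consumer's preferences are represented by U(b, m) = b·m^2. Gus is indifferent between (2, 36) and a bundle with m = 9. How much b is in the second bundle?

U(2, 36) = 2592.
Set U(b, 9) = 2592 and solve.
With m = 9: 9^2 = 81, so b = 2592/81 = 32.
Check: U(32, 9) = 2592.

b = 32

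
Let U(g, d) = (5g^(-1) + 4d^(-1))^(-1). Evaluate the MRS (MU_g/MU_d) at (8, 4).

For CES with ρ = -1, MRS = (5/4)·(d/g)^2.
At (8, 4): MRS = 5/16.
The indifference curve has slope −5/16 at this bundle.

MRS = 5/16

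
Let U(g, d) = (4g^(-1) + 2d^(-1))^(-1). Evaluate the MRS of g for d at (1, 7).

For CES with ρ = -1, MRS = (4/2)·(d/g)^2.
At (1, 7): MRS = 98.
The indifference curve has slope −98 at this bundle.

MRS = 98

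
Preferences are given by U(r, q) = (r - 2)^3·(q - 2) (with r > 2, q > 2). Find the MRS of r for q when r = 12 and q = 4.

MRS = 0.6

MU_r = 3·(r−2)^2·(q−2), MU_q = (r−2)^3.
MRS = (3/1)·(q−2)/(r−2).
At (12, 4): MRS = 0.6.
So at (12, 4) the consumer would give up 0.6 units of q for one more unit of r.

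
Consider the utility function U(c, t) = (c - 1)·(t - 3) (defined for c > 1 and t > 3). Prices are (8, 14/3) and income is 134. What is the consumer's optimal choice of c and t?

MU_c = (t−3), MU_t = (c−1).
MRS = (t−3)/(c−1).
Tangency: set MRS = p_c/p_t = 8/(14/3) = 12/7.
So (t − 3)/(c − 1) = 12/7, i.e. (t − 3) = (12/7)·(c − 1).
Rewrite the budget in excess-of-subsistence terms: 8·(c − 1) + (14/3)·(t − 3) = 134 − 8·1 − (14/3)·3 = 112.
Substituting, 16·(c − 1) = 112, so c − 1 = 7 and c* = 8.
Then t − 3 = (12/7)·7 = 12, so t* = 15.

c* = 8, t* = 15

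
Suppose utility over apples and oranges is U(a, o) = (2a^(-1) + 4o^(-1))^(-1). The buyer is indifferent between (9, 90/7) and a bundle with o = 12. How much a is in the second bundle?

a = 10

U depends on (a, o) only through S = 2a^(-1) + 4o^(-1), so equal utility means equal S. At (9, 90/7): S = 8/15.
With o = 12: 4·12^(-1) = 1/3, so 2a^(-1) = 8/15 − 1/3 = 0.2, i.e. a^(-1) = 0.1.
Hence a = 1/0.1 = 10.
Check: U(10, 12) = 1.875.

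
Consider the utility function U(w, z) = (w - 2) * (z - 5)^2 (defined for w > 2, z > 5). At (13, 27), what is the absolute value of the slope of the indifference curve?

MU_w = (z−5)^2, MU_z = 2·(w−2)·(z−5).
MRS = (1/2)·(z−5)/(w−2).
At (13, 27): MRS = 1.
The indifference curve has slope −1 at this bundle.

MRS = 1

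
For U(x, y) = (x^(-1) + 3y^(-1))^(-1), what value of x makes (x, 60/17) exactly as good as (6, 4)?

x = 15

U depends on (x, y) only through S = x^(-1) + 3y^(-1), so equal utility means equal S. At (6, 4): S = 11/12.
With y = 60/17: 3·(60/17)^(-1) = 0.85, so x^(-1) = 11/12 − 0.85 = 1/15.
Hence x = 1/(1/15) = 15.
Check: U(15, 60/17) = 1.0909.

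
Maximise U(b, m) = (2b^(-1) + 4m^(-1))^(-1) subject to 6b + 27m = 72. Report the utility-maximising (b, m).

For CES with ρ = -1, MRS = (2/4)·(m/b)^2.
Tangency: set MRS = p_b/p_m = 6/27 = 2/9.
So (m/b)^2 = 4/9; taking the square root, m/b = 2/3, i.e. m = (2/3)·b.
Substitute into the budget 6·b + 27·m = 72: 24·b = 72, so b* = 3 and m* = (2/3)·3 = 2.

b* = 3, m* = 2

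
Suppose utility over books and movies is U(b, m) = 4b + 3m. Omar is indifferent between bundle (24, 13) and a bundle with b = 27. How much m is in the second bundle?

m = 9

U(24, 13) = 135.
Set U(27, m) = 135 and solve.
4·27 + 3m = 135 ⇒ 3m = 27 ⇒ m = 9.
Check: U(27, 9) = 135.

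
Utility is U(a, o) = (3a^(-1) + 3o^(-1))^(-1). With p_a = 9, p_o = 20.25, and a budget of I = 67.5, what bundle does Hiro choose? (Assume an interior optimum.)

For CES with ρ = -1, MRS = (o/a)^2.
Tangency: set MRS = p_a/p_o = 9/20.25 = 4/9.
So (o/a)^2 = 4/9; taking the square root, o/a = 2/3, i.e. o = (2/3)·a.
Substitute into the budget 9·a + 20.25·o = 67.5: 22.5·a = 67.5, so a* = 3 and o* = (2/3)·3 = 2.

a* = 3, o* = 2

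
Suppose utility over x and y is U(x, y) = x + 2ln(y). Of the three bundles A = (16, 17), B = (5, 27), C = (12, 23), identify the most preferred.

Bundle A

Evaluate utility at each bundle:
U(A) = 21.666.
U(B) = 11.592.
U(C) = 18.271.
Highest utility is A, so A ≻ C ≻ B.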